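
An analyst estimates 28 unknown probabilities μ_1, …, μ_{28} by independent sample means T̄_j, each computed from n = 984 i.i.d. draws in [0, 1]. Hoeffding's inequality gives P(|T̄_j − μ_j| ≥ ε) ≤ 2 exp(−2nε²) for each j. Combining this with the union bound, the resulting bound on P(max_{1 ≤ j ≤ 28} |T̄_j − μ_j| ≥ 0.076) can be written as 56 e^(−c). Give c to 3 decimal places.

Union bound over the 28 events: P(max_{1 ≤ j ≤ 28} |T̄_j − μ_j| ≥ 0.076) ≤ 28·2·exp(−2nε²) = 56 exp(−2·984·0.076²).
So c = 2·984·0.076² = 11.3672.

11.367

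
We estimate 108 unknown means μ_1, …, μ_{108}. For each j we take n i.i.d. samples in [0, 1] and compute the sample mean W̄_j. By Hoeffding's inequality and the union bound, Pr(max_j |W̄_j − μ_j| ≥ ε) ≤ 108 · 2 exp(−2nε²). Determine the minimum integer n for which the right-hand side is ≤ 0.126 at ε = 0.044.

Need 2·108·exp(−2nε²) ≤ 0.126, i.e. exp(−2nε²) ≤ 0.126/216.
So 2nε² ≥ ln(216/0.126) = 7.446752.
Hence n ≥ 7.446752/(2·0.044²) = 1923.231.
The smallest integer n is 1924.

1924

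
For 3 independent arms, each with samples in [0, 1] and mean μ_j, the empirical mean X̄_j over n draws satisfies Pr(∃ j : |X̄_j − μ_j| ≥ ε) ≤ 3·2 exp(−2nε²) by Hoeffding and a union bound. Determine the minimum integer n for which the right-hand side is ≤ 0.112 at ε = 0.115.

151

Need 2·3·exp(−2nε²) ≤ 0.112, i.e. exp(−2nε²) ≤ 0.112/6.
So 2nε² ≥ ln(6/0.112) = 3.981016.
Hence n ≥ 3.981016/(2·0.115²) = 150.511.
The smallest integer n is 151.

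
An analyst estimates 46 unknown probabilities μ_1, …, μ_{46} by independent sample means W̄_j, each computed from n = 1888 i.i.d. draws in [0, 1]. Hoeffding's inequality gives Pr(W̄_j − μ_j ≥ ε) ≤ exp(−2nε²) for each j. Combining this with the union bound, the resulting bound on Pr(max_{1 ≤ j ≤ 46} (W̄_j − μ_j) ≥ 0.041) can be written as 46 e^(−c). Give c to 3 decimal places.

6.347

Union bound over the 46 events: Pr(max_{1 ≤ j ≤ 46} (W̄_j − μ_j) ≥ 0.041) ≤ 46·exp(−2nε²) = 46 exp(−2·1888·0.041²).
So c = 2·1888·0.041² = 6.3475.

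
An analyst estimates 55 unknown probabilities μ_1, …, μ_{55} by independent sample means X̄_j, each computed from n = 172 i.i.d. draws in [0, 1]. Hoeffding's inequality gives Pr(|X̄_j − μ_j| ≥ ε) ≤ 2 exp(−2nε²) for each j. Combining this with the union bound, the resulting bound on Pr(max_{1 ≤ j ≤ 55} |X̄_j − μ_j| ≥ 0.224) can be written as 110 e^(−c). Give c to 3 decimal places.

17.261

Union bound over the 55 events: Pr(max_{1 ≤ j ≤ 55} |X̄_j − μ_j| ≥ 0.224) ≤ 55·2·exp(−2nε²) = 110 exp(−2·172·0.224²).
So c = 2·172·0.224² = 17.2605.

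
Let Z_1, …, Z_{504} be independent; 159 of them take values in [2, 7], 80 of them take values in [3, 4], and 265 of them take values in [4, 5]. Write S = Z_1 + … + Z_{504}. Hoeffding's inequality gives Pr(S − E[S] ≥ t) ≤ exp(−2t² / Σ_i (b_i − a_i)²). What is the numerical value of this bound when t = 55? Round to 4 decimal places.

Σ(b_i − a_i)² = 159·5² + 80·1² + 265·1² = 4320.
Exponent = 2·55² / 4320 = 1.40046.
Bound = exp(−1.40046) = 0.24648.

0.2465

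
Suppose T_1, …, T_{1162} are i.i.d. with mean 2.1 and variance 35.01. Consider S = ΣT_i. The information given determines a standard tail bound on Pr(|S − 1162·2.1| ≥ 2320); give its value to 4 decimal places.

With mean and variance of each term known, Chebyshev's inequality bounds the deviation of the sum (or sample mean).
Var(S) = n·Var(T_i) = 1162·35.01 = 40681.62.
Chebyshev: Pr(|S − 1162·2.1| ≥ 2320) ≤ Var(S)/2320² = 40681.62/5382400 = 0.0076.

0.0076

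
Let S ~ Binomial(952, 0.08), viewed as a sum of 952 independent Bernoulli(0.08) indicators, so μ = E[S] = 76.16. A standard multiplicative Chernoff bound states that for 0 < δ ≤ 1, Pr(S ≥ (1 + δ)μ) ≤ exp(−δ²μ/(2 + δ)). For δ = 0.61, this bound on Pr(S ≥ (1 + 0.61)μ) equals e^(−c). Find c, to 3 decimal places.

10.858

c = δ²μ/(2 + δ) = 0.61²·76.16/(2 + 0.61) = 10.8579.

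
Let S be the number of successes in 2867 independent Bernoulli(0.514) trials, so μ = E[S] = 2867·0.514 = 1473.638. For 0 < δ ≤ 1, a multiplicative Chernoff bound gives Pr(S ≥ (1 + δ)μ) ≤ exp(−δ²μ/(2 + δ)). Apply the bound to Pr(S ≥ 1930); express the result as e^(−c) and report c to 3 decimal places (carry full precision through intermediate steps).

Write 1930 = (1 + δ)μ, so δ = 1930/1473.638 − 1 = 0.3096839…
Then the exponent is δ²μ/(2 + δ) = (1930 − μ)² / (μ·(2 + δ)) = 61.189314.

61.189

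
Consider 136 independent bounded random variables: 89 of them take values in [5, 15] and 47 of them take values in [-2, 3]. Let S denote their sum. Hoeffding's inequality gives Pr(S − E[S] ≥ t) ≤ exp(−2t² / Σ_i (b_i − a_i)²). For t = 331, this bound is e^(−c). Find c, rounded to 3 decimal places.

Σ(b_i − a_i)² = 89·10² + 47·5² = 10075.
c = 2t² / 10075 = 2·331² / 10075 = 21.7491.

21.749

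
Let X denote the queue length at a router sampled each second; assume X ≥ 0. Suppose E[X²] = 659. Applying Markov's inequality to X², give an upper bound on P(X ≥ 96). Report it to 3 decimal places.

0.072

Since X ≥ 0, the event {X ≥ 96} is the same as {X² ≥ 9216}.
Markov's inequality applied to X² gives P(X² ≥ 9216) ≤ E[X²]/9216 = 659/9216 = 0.0715.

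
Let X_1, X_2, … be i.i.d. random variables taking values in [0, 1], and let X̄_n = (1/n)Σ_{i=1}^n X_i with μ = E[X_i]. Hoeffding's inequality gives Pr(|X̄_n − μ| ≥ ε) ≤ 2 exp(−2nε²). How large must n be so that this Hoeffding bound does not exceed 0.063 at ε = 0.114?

134

Require 2·exp(−2nε²) ≤ 0.063, i.e. 2nε² ≥ ln(2/0.063) = 3.457768.
So n ≥ 3.457768 / (2·0.114²) = 133.032.
The smallest integer n is 134.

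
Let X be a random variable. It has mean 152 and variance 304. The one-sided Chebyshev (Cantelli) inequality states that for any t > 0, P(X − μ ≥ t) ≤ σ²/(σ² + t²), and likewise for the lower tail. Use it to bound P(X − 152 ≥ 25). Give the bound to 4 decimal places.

0.3272

Here σ² = 304 and t = 25, so σ² + t² = 929.
Cantelli's bound: 304/929 = 0.3272.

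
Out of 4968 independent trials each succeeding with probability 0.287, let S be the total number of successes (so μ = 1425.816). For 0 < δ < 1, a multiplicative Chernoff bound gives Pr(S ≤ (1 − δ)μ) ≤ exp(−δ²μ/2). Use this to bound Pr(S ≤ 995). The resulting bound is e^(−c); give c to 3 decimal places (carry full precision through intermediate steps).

Write 995 = (1 − δ)μ, so δ = 1 − 995/1425.816 = 0.302154…
Then the exponent is δ²μ/2 = (μ − 995)²/(2μ) = 65.086388.

65.086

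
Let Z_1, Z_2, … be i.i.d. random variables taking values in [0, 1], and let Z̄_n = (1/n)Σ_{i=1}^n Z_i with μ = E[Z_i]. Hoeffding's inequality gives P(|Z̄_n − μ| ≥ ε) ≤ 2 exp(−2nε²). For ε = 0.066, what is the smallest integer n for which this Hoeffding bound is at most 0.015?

562

Require 2·exp(−2nε²) ≤ 0.015, i.e. 2nε² ≥ ln(2/0.015) = 4.892852.
So n ≥ 4.892852 / (2·0.066²) = 561.622.
The smallest integer n is 562.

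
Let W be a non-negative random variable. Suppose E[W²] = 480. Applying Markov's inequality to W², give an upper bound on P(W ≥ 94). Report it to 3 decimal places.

Since W ≥ 0, the event {W ≥ 94} is the same as {W² ≥ 8836}.
Markov's inequality applied to W² gives P(W² ≥ 8836) ≤ E[W²]/8836 = 480/8836 = 0.0543.

0.054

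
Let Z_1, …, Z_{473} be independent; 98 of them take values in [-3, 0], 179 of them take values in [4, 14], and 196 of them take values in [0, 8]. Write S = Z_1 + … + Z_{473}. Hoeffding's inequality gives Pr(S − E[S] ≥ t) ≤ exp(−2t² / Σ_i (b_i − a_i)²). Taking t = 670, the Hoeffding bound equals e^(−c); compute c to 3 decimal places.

Σ(b_i − a_i)² = 98·3² + 179·10² + 196·8² = 31326.
c = 2t² / 31326 = 2·670² / 31326 = 28.6599.

28.660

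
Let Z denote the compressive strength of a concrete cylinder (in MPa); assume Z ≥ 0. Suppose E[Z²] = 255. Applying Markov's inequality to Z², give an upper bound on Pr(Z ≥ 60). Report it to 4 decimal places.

Since Z ≥ 0, the event {Z ≥ 60} is the same as {Z² ≥ 3600}.
Markov's inequality applied to Z² gives Pr(Z² ≥ 3600) ≤ E[Z²]/3600 = 255/3600 = 0.0708.

0.0708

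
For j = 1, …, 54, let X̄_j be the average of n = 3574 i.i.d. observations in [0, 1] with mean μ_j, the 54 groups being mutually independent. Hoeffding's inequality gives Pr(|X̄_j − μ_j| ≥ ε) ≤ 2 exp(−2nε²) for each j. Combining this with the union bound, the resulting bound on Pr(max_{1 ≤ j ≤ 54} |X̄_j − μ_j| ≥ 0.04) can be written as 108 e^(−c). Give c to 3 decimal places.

11.437

Union bound over the 54 events: Pr(max_{1 ≤ j ≤ 54} |X̄_j − μ_j| ≥ 0.04) ≤ 54·2·exp(−2nε²) = 108 exp(−2·3574·0.04²).
So c = 2·3574·0.04² = 11.4368.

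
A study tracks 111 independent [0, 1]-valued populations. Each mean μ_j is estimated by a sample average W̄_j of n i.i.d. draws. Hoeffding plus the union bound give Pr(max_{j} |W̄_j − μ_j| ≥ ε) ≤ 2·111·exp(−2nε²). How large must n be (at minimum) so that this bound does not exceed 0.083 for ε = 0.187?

Need 2·111·exp(−2nε²) ≤ 0.083, i.e. exp(−2nε²) ≤ 0.083/222.
So 2nε² ≥ ln(222/0.083) = 7.891592.
Hence n ≥ 7.891592/(2·0.187²) = 112.837.
The smallest integer n is 113.

113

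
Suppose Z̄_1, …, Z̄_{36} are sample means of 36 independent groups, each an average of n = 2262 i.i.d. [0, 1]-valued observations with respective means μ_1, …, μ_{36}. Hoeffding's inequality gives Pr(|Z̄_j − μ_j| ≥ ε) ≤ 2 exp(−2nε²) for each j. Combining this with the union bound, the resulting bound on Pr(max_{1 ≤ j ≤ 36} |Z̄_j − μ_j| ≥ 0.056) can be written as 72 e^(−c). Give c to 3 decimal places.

14.187

Union bound over the 36 events: Pr(max_{1 ≤ j ≤ 36} |Z̄_j − μ_j| ≥ 0.056) ≤ 36·2·exp(−2nε²) = 72 exp(−2·2262·0.056²).
So c = 2·2262·0.056² = 14.1873.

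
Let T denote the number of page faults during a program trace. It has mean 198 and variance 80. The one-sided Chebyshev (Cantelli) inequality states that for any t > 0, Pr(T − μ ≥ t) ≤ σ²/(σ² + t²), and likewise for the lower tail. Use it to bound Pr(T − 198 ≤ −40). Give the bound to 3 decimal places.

Here σ² = 80 and t = 40, so σ² + t² = 1680.
Cantelli's bound: 80/1680 = 0.0476.

0.048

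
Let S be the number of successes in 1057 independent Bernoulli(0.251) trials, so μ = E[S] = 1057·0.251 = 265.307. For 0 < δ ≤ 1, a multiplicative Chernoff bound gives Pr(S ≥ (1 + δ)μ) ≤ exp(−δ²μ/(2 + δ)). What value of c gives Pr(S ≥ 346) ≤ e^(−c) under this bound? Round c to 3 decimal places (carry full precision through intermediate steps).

10.652

Write 346 = (1 + δ)μ, so δ = 346/265.307 − 1 = 0.3041495…
Then the exponent is δ²μ/(2 + δ) = (346 − μ)² / (μ·(2 + δ)) = 10.651539.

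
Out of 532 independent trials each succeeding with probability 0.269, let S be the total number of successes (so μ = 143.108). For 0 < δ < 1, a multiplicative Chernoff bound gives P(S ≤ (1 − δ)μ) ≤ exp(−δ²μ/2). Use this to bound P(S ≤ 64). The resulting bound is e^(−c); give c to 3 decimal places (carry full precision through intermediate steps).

Write 64 = (1 − δ)μ, so δ = 1 − 64/143.108 = 0.5527853…
Then the exponent is δ²μ/2 = (μ − 64)²/(2μ) = 21.864870.

21.865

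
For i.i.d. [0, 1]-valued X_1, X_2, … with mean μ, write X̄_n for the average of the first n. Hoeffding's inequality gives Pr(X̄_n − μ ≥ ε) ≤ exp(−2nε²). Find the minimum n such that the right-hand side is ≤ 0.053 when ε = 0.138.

78

Require exp(−2nε²) ≤ 0.053, i.e. 2nε² ≥ ln(1/0.053) = 2.937463.
So n ≥ 2.937463 / (2·0.138²) = 77.123.
The smallest integer n is 78.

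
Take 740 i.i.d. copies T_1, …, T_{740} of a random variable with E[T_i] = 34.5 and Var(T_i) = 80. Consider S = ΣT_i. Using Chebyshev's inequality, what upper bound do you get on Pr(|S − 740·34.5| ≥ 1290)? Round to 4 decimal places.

0.0356

Var(S) = n·Var(T_i) = 740·80 = 59200.
Chebyshev: Pr(|S − 740·34.5| ≥ 1290) ≤ Var(S)/1290² = 59200/1664100 = 0.0356.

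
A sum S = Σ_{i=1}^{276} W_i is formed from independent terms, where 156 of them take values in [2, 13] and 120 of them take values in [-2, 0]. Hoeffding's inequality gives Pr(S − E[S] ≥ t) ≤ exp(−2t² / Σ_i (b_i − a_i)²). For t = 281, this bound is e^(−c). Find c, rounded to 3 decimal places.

Σ(b_i − a_i)² = 156·11² + 120·2² = 19356.
c = 2t² / 19356 = 2·281² / 19356 = 8.1588.

8.159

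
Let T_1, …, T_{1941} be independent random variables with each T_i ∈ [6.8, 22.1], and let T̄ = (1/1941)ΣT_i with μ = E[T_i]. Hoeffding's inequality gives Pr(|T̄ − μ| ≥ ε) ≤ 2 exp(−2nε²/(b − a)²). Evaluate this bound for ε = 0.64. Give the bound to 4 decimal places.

0.0022

Exponent: 2nε²/(b − a)² = 2·1941·0.64² / 15.3² = 6.79255.
Bound = 2·exp(−6.79255) = 0.00224.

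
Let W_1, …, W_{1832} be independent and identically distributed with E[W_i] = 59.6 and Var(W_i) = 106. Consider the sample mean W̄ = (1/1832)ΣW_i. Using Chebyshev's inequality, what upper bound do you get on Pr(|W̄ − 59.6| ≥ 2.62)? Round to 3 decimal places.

Var(W̄) = Var(W_i)/n = 106/1832 = 0.05786.
Chebyshev: Pr(|W̄ − 59.6| ≥ 2.62) ≤ Var(W̄)/(2.62)² = 106/(1832·2.62²) = 0.0084.

0.008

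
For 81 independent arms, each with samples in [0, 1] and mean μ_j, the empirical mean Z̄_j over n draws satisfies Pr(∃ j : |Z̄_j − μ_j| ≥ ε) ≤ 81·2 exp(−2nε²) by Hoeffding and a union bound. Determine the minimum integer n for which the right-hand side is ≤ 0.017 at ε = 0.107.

401

Need 2·81·exp(−2nε²) ≤ 0.017, i.e. exp(−2nε²) ≤ 0.017/162.
So 2nε² ≥ ln(162/0.017) = 9.162138.
Hence n ≥ 9.162138/(2·0.107²) = 400.128.
The smallest integer n is 401.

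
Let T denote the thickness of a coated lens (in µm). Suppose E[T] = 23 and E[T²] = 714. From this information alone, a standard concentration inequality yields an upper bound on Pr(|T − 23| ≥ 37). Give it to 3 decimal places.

The first two moments determine the variance, so Chebyshev's inequality is the sharpest standard bound available.
Var(T) = E[T²] − (E[T])² = 714 − 529 = 185.
Chebyshev's inequality: Pr(|T − μ| ≥ t) ≤ Var(T)/t² = 185/1369 = 0.1351.

0.135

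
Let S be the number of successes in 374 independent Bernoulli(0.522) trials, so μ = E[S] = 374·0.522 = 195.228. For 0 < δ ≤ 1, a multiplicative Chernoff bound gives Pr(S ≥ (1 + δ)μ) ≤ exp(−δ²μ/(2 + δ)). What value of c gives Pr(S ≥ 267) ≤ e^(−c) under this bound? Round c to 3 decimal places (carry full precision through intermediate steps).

Write 267 = (1 + δ)μ, so δ = 267/195.228 − 1 = 0.3676317…
Then the exponent is δ²μ/(2 + δ) = (267 − μ)² / (μ·(2 + δ)) = 11.144327.

11.144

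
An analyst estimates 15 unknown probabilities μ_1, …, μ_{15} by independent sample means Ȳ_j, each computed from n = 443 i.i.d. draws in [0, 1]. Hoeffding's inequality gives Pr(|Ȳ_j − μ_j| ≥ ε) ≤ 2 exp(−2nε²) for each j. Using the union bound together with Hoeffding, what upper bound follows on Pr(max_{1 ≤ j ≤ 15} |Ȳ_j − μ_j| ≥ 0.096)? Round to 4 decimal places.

0.0085

Per-experiment Hoeffding bound: 2·exp(−2·443·0.096²) = 2·exp(−8.16538) = 0.00056866.
Union bound over 15 events: 15·0.00056866 = 0.00853.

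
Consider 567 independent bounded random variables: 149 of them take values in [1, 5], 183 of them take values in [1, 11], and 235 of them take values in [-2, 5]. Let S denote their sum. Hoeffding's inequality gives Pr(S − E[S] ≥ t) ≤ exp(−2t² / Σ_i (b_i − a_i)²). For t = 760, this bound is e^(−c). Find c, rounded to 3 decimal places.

35.877

Σ(b_i − a_i)² = 149·4² + 183·10² + 235·7² = 32199.
c = 2t² / 32199 = 2·760² / 32199 = 35.8769.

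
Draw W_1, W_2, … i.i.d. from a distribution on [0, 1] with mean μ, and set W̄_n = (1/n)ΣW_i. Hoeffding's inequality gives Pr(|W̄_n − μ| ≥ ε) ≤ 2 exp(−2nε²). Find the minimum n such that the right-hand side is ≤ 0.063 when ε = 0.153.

74

Require 2·exp(−2nε²) ≤ 0.063, i.e. 2nε² ≥ ln(2/0.063) = 3.457768.
So n ≥ 3.457768 / (2·0.153²) = 73.856.
The smallest integer n is 74.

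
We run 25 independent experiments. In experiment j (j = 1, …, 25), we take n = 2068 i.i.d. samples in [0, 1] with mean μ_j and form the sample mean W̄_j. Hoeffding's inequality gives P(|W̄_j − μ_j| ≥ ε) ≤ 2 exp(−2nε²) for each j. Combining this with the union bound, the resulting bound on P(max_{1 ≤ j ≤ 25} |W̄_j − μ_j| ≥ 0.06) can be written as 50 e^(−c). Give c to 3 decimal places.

Union bound over the 25 events: P(max_{1 ≤ j ≤ 25} |W̄_j − μ_j| ≥ 0.06) ≤ 25·2·exp(−2nε²) = 50 exp(−2·2068·0.06²).
So c = 2·2068·0.06² = 14.8896.

14.890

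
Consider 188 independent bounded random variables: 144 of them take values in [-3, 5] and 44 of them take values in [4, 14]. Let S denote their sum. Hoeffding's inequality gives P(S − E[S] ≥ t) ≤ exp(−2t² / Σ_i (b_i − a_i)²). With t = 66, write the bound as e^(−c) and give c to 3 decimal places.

0.640

Σ(b_i − a_i)² = 144·8² + 44·10² = 13616.
c = 2t² / 13616 = 2·66² / 13616 = 0.6398.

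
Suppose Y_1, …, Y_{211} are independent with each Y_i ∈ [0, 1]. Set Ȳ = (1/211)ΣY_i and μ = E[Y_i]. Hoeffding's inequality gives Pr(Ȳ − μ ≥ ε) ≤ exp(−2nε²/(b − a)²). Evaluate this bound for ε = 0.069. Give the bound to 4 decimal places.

Exponent: 2nε²/(b − a)² = 2·211·0.069² / 1² = 2.00914.
Bound = exp(−2.00914) = 0.13410.

0.1341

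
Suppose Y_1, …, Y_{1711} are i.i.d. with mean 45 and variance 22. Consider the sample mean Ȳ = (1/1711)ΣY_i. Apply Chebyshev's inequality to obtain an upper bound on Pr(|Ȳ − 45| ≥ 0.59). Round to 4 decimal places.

Var(Ȳ) = Var(Y_i)/n = 22/1711 = 0.012858.
Chebyshev: Pr(|Ȳ − 45| ≥ 0.59) ≤ Var(Ȳ)/(0.59)² = 22/(1711·0.59²) = 0.0369.

0.0369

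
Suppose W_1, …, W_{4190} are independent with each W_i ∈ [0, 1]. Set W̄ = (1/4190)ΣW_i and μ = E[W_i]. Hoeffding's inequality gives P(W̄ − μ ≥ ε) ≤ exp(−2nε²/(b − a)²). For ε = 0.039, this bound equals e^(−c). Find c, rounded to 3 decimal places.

c = 2nε²/(b − a)² = 2·4190·0.039² / 1² = 12.7460.

12.746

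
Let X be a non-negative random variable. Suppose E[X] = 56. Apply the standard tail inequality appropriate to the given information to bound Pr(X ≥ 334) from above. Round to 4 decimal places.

0.1677

Only the mean of a non-negative variable is known, so Markov's inequality is the applicable tail bound.
Markov's inequality: for a non-negative random variable, Pr(X ≥ a) ≤ E[X]/a.
Here E[X] = 56 and a = 334, so the bound is 56/334 = 0.1677.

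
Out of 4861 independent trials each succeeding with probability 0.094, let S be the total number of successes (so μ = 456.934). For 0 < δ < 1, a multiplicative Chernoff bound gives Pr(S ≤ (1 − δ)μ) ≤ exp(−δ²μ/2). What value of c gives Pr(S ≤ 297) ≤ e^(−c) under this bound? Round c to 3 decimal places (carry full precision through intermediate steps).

27.990

Write 297 = (1 − δ)μ, so δ = 1 − 297/456.934 = 0.3500155…
Then the exponent is δ²μ/2 = (μ − 297)²/(2μ) = 27.989693.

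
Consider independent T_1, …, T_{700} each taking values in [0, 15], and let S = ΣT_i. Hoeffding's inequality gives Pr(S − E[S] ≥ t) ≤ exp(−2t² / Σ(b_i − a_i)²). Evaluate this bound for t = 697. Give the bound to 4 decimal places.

Σ(b_i − a_i)² = 700·(15)² = 157500.
Exponent = 2·697²/157500 = 6.1690.
Bound = exp(−6.1690) = 0.00209.

0.0021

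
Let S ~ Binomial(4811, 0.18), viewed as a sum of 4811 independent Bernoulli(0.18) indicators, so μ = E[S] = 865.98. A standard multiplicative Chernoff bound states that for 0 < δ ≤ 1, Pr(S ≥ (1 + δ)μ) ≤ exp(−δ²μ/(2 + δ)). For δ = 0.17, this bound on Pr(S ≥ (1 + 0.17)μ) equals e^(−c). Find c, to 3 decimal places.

11.533

c = δ²μ/(2 + δ) = 0.17²·865.98/(2 + 0.17) = 11.5331.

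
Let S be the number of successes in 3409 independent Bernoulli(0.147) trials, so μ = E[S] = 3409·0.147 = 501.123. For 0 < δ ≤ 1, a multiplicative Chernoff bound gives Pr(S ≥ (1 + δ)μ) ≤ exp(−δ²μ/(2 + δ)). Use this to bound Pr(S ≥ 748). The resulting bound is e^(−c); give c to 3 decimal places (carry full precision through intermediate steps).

48.793

Write 748 = (1 + δ)μ, so δ = 748/501.123 − 1 = 0.4926475…
Then the exponent is δ²μ/(2 + δ) = (748 − μ)² / (μ·(2 + δ)) = 48.792836.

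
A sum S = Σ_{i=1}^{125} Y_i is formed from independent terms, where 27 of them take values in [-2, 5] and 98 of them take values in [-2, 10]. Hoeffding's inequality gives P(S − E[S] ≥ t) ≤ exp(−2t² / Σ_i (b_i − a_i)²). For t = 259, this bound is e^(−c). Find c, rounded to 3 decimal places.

Σ(b_i − a_i)² = 27·7² + 98·12² = 15435.
c = 2t² / 15435 = 2·259² / 15435 = 8.6921.

8.692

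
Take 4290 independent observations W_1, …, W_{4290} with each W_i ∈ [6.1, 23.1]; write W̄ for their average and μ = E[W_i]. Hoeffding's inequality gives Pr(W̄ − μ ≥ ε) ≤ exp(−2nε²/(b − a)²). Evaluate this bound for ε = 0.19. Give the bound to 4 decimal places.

0.3424

Exponent: 2nε²/(b − a)² = 2·4290·0.19² / 17² = 1.07176.
Bound = exp(−1.07176) = 0.34241.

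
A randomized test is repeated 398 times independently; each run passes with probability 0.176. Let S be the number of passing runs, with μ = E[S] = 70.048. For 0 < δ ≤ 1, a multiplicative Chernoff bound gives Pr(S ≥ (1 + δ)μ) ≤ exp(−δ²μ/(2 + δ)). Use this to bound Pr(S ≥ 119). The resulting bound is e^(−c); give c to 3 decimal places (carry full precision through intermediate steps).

Write 119 = (1 + δ)μ, so δ = 119/70.048 − 1 = 0.6988351…
Then the exponent is δ²μ/(2 + δ) = (119 − μ)² / (μ·(2 + δ)) = 12.675608.

12.676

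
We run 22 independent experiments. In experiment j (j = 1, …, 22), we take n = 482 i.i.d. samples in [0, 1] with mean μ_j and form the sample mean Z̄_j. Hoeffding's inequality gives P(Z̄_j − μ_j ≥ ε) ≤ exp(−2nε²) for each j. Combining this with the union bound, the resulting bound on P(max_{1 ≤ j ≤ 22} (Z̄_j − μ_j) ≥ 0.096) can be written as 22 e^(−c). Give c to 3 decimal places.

Union bound over the 22 events: P(max_{1 ≤ j ≤ 22} (Z̄_j − μ_j) ≥ 0.096) ≤ 22·exp(−2nε²) = 22 exp(−2·482·0.096²).
So c = 2·482·0.096² = 8.8842.

8.884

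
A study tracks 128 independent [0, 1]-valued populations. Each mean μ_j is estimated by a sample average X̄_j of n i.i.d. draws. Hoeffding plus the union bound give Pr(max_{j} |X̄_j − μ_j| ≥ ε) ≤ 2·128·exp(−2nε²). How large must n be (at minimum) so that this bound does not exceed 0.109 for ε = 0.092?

Need 2·128·exp(−2nε²) ≤ 0.109, i.e. exp(−2nε²) ≤ 0.109/256.
So 2nε² ≥ ln(256/0.109) = 7.761585.
Hence n ≥ 7.761585/(2·0.092²) = 458.506.
The smallest integer n is 459.

459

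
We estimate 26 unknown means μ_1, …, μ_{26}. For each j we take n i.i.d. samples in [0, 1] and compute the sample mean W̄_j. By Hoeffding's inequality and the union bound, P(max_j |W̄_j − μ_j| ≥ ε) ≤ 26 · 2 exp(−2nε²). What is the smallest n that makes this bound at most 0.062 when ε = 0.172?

Need 2·26·exp(−2nε²) ≤ 0.062, i.e. exp(−2nε²) ≤ 0.062/52.
So 2nε² ≥ ln(52/0.062) = 6.731865.
Hence n ≥ 6.731865/(2·0.172²) = 113.775.
The smallest integer n is 114.

114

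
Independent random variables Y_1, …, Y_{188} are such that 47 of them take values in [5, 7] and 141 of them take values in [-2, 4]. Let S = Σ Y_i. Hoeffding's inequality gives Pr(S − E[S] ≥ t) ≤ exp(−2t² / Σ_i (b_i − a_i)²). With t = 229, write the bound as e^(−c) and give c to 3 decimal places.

Σ(b_i − a_i)² = 47·2² + 141·6² = 5264.
c = 2t² / 5264 = 2·229² / 5264 = 19.9244.

19.924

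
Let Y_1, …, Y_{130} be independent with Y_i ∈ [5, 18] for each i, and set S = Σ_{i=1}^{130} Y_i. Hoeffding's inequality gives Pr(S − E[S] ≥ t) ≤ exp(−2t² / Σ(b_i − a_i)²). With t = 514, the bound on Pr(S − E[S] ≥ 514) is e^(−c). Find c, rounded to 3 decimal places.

24.051

Σ(b_i − a_i)² = 130·(13)² = 21970.
c = 2t²/21970 = 2·514²/21970 = 24.0506.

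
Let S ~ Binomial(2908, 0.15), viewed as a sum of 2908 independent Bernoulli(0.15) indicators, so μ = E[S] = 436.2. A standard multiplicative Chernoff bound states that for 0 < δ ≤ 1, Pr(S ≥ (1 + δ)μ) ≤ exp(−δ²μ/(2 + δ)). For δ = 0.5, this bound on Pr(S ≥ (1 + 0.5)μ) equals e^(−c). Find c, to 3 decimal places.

c = δ²μ/(2 + δ) = 0.5²·436.2/(2 + 0.5) = 43.6200.

43.620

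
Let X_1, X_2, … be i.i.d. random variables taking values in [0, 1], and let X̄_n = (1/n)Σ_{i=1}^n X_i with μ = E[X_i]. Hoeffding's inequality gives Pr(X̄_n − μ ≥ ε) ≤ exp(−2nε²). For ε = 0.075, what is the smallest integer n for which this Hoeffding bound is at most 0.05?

Require exp(−2nε²) ≤ 0.05, i.e. 2nε² ≥ ln(1/0.05) = 2.995732.
So n ≥ 2.995732 / (2·0.075²) = 266.287.
The smallest integer n is 267.

267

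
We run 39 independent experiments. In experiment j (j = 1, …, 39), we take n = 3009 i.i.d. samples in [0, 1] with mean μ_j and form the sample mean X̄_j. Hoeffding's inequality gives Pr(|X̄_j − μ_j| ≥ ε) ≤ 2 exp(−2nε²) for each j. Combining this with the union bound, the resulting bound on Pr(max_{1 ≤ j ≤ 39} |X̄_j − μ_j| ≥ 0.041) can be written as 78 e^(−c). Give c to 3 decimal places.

Union bound over the 39 events: Pr(max_{1 ≤ j ≤ 39} |X̄_j − μ_j| ≥ 0.041) ≤ 39·2·exp(−2nε²) = 78 exp(−2·3009·0.041²).
So c = 2·3009·0.041² = 10.1163.

10.116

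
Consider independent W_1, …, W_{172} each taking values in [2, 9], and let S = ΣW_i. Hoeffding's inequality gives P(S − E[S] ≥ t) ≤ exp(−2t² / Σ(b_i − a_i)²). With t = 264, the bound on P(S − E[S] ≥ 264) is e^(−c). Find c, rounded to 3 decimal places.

16.539

Σ(b_i − a_i)² = 172·(7)² = 8428.
c = 2t²/8428 = 2·264²/8428 = 16.5392.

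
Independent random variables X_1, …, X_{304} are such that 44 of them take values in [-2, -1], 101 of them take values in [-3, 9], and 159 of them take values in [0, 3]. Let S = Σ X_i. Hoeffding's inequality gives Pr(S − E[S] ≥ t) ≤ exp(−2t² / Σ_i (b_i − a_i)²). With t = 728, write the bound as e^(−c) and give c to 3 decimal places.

66.169

Σ(b_i − a_i)² = 44·1² + 101·12² + 159·3² = 16019.
c = 2t² / 16019 = 2·728² / 16019 = 66.1694.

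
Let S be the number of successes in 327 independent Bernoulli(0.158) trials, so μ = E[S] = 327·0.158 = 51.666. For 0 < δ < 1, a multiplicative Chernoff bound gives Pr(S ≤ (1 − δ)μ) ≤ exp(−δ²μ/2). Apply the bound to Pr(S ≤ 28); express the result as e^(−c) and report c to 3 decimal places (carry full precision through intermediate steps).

Write 28 = (1 − δ)μ, so δ = 1 − 28/51.666 = 0.4580575…
Then the exponent is δ²μ/2 = (μ − 28)²/(2μ) = 5.420195.

5.420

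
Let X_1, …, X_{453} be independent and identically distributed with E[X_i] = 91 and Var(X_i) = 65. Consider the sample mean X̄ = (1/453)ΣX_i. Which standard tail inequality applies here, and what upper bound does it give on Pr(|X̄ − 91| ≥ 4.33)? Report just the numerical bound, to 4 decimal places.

0.0077

With mean and variance of each term known, Chebyshev's inequality bounds the deviation of the sum (or sample mean).
Var(X̄) = Var(X_i)/n = 65/453 = 0.14349.
Chebyshev: Pr(|X̄ − 91| ≥ 4.33) ≤ Var(X̄)/(4.33)² = 65/(453·4.33²) = 0.0077.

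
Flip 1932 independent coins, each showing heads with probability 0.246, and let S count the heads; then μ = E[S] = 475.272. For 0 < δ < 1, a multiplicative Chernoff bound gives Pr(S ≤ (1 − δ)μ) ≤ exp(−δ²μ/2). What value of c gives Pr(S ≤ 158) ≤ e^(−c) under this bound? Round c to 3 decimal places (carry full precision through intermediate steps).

105.899

Write 158 = (1 − δ)μ, so δ = 1 − 158/475.272 = 0.6675588…
Then the exponent is δ²μ/2 = (μ − 158)²/(2μ) = 105.898856.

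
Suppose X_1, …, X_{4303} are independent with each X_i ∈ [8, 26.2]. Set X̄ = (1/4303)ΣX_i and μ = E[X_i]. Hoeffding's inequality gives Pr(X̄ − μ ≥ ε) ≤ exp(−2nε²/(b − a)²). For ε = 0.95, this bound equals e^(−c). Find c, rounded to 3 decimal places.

23.448

c = 2nε²/(b − a)² = 2·4303·0.95² / 18.2² = 23.4480.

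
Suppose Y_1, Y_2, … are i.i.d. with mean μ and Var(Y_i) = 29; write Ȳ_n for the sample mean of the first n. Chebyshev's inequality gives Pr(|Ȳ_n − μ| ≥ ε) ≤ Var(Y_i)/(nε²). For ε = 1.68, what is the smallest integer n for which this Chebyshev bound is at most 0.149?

Require 29/(n·1.68²) ≤ 0.149, i.e. n ≥ 29/(0.149·1.68²) = 68.959.
The smallest integer n is 69.

69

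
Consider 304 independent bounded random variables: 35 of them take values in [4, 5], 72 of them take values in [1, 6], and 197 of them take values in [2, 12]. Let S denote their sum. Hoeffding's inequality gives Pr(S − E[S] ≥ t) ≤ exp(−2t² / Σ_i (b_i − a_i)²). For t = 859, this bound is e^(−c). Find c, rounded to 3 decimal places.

Σ(b_i − a_i)² = 35·1² + 72·5² + 197·10² = 21535.
c = 2t² / 21535 = 2·859² / 21535 = 68.5285.

68.529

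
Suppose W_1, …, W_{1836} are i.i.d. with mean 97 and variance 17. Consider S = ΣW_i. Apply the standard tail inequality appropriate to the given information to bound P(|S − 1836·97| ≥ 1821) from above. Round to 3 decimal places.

0.009

With mean and variance of each term known, Chebyshev's inequality bounds the deviation of the sum (or sample mean).
Var(S) = n·Var(W_i) = 1836·17 = 31212.
Chebyshev: P(|S − 1836·97| ≥ 1821) ≤ Var(S)/1821² = 31212/3316041 = 0.0094.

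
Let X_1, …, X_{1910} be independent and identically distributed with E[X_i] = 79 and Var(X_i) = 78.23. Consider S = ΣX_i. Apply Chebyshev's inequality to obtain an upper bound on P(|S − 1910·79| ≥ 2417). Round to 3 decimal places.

0.026

Var(S) = n·Var(X_i) = 1910·78.23 = 149419.3.
Chebyshev: P(|S − 1910·79| ≥ 2417) ≤ Var(S)/2417² = 149419.3/5841889 = 0.0256.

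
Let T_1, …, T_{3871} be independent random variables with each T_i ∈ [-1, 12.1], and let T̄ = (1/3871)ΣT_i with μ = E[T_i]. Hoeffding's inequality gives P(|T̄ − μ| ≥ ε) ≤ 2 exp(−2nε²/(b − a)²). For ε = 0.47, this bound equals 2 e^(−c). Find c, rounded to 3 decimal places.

c = 2nε²/(b − a)² = 2·3871·0.47² / 13.1² = 9.9657.

9.966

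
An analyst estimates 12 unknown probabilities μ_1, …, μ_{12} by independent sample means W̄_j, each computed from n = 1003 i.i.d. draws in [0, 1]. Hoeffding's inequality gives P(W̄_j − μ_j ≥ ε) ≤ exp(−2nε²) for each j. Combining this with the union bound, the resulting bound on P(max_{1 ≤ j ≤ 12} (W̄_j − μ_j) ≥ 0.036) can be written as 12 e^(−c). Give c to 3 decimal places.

2.600

Union bound over the 12 events: P(max_{1 ≤ j ≤ 12} (W̄_j − μ_j) ≥ 0.036) ≤ 12·exp(−2nε²) = 12 exp(−2·1003·0.036²).
So c = 2·1003·0.036² = 2.5998.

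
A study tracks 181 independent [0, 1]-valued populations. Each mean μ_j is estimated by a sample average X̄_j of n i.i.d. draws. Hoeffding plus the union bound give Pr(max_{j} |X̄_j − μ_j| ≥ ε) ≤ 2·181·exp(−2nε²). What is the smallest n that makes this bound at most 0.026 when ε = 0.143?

234

Need 2·181·exp(−2nε²) ≤ 0.026, i.e. exp(−2nε²) ≤ 0.026/362.
So 2nε² ≥ ln(362/0.026) = 9.541303.
Hence n ≥ 9.541303/(2·0.143²) = 233.295.
The smallest integer n is 234.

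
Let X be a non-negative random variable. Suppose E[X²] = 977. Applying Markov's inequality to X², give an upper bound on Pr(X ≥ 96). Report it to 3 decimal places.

Since X ≥ 0, the event {X ≥ 96} is the same as {X² ≥ 9216}.
Markov's inequality applied to X² gives Pr(X² ≥ 9216) ≤ E[X²]/9216 = 977/9216 = 0.1060.

0.106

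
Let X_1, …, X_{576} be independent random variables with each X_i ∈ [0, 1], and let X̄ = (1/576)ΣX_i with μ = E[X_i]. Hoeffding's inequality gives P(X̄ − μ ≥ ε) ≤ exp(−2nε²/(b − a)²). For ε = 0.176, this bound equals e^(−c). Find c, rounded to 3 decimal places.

c = 2nε²/(b − a)² = 2·576·0.176² / 1² = 35.6844.

35.684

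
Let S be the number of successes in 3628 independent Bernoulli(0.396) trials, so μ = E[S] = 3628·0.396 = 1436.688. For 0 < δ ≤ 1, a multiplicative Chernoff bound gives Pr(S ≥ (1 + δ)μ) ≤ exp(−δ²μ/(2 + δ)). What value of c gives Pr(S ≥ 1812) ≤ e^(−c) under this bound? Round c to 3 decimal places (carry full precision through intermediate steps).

43.359

Write 1812 = (1 + δ)μ, so δ = 1812/1436.688 − 1 = 0.2612342…
Then the exponent is δ²μ/(2 + δ) = (1812 − μ)² / (μ·(2 + δ)) = 43.358764.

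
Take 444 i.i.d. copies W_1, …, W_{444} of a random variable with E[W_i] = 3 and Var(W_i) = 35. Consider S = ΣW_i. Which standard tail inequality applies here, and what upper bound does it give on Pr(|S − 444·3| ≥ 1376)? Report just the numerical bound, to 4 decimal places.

With mean and variance of each term known, Chebyshev's inequality bounds the deviation of the sum (or sample mean).
Var(S) = n·Var(W_i) = 444·35 = 15540.
Chebyshev: Pr(|S − 444·3| ≥ 1376) ≤ Var(S)/1376² = 15540/1893376 = 0.0082.

0.0082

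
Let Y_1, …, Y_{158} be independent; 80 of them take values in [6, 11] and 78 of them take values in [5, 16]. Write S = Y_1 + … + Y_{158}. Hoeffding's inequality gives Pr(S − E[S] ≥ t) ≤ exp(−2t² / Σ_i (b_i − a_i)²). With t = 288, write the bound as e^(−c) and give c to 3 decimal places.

14.503

Σ(b_i − a_i)² = 80·5² + 78·11² = 11438.
c = 2t² / 11438 = 2·288² / 11438 = 14.5032.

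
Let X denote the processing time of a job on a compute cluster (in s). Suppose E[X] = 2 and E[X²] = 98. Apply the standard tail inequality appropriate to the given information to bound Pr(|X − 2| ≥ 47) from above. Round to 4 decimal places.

0.0426

The first two moments determine the variance, so Chebyshev's inequality is the sharpest standard bound available.
Var(X) = E[X²] − (E[X])² = 98 − 4 = 94.
Chebyshev's inequality: Pr(|X − μ| ≥ t) ≤ Var(X)/t² = 94/2209 = 0.0426.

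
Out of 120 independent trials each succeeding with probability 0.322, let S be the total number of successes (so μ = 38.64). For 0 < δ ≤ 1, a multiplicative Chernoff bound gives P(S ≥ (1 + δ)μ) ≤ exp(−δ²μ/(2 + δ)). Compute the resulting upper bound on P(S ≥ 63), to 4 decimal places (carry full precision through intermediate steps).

0.0029

Write 63 = (1 + δ)μ, so δ = 63/38.64 − 1 = 0.6304348…
Then the exponent is δ²μ/(2 + δ) = (63 − μ)² / (μ·(2 + δ)) = 5.838347.
Bound = exp(−5.838347) = 0.00291.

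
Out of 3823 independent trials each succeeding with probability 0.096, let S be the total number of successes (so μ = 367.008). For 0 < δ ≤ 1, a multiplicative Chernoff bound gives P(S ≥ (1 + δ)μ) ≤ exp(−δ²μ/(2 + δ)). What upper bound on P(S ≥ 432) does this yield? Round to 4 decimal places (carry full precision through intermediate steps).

Write 432 = (1 + δ)μ, so δ = 432/367.008 − 1 = 0.1770861…
Then the exponent is δ²μ/(2 + δ) = (432 − μ)² / (μ·(2 + δ)) = 5.286505.
Bound = exp(−5.286505) = 0.00506.

0.0051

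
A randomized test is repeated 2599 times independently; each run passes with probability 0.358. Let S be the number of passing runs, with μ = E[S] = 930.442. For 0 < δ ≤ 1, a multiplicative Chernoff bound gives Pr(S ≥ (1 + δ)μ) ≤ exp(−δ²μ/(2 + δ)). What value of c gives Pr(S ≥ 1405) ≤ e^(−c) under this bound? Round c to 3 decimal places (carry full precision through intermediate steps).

96.429

Write 1405 = (1 + δ)μ, so δ = 1405/930.442 − 1 = 0.510035…
Then the exponent is δ²μ/(2 + δ) = (1405 − μ)² / (μ·(2 + δ)) = 96.429411.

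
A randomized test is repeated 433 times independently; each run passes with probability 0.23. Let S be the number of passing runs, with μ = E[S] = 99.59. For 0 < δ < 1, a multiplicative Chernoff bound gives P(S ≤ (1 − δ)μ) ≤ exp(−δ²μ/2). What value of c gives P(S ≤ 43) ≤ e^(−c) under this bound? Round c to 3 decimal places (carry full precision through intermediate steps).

16.078

Write 43 = (1 − δ)μ, so δ = 1 − 43/99.59 = 0.5682297…
Then the exponent is δ²μ/2 = (μ − 43)²/(2μ) = 16.078061.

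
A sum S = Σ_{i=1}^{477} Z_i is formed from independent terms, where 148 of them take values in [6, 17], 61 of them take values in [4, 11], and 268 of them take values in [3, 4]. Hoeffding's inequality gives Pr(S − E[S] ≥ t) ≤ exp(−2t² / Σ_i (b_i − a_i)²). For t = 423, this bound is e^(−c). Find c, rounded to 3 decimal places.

Σ(b_i − a_i)² = 148·11² + 61·7² + 268·1² = 21165.
c = 2t² / 21165 = 2·423² / 21165 = 16.9080.

16.908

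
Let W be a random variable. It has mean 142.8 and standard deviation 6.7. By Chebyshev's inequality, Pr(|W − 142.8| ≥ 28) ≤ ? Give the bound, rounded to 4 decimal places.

Chebyshev: Pr(|W − μ| ≥ t) ≤ Var(W)/t².
Var(W) = σ² = 6.7² = 44.89.
Bound = 44.89 / 784 = 0.0573.

0.0573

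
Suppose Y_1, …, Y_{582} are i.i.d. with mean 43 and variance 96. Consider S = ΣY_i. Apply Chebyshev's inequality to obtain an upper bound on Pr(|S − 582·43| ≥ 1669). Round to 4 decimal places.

Var(S) = n·Var(Y_i) = 582·96 = 55872.
Chebyshev: Pr(|S − 582·43| ≥ 1669) ≤ Var(S)/1669² = 55872/2785561 = 0.0201.

0.0201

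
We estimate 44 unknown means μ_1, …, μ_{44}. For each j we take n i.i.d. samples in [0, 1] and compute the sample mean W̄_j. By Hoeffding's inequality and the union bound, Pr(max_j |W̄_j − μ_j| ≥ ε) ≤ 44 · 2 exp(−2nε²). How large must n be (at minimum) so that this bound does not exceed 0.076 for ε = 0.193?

95

Need 2·44·exp(−2nε²) ≤ 0.076, i.e. exp(−2nε²) ≤ 0.076/88.
So 2nε² ≥ ln(88/0.076) = 7.054359.
Hence n ≥ 7.054359/(2·0.193²) = 94.692.
The smallest integer n is 95.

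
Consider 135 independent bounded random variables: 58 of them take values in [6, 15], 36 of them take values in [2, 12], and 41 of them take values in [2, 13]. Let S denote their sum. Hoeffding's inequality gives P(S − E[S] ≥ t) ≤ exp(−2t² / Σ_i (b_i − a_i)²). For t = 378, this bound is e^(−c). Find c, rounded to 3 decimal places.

21.553

Σ(b_i − a_i)² = 58·9² + 36·10² + 41·11² = 13259.
c = 2t² / 13259 = 2·378² / 13259 = 21.5528.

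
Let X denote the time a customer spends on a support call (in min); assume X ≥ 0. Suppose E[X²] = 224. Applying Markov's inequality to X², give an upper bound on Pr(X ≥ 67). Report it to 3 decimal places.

Since X ≥ 0, the event {X ≥ 67} is the same as {X² ≥ 4489}.
Markov's inequality applied to X² gives Pr(X² ≥ 4489) ≤ E[X²]/4489 = 224/4489 = 0.0499.

0.050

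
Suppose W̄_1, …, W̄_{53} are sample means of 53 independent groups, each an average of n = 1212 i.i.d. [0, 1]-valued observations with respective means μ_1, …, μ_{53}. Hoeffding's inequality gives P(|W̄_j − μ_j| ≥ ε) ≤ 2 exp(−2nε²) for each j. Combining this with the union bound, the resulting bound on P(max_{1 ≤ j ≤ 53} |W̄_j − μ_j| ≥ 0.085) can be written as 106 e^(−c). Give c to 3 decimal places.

17.513

Union bound over the 53 events: P(max_{1 ≤ j ≤ 53} |W̄_j − μ_j| ≥ 0.085) ≤ 53·2·exp(−2nε²) = 106 exp(−2·1212·0.085²).
So c = 2·1212·0.085² = 17.5134.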